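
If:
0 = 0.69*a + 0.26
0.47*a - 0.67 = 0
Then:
No Solution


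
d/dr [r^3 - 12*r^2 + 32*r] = 3*r^2 - 24*r + 32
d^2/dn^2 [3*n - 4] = 0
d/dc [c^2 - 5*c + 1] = 2*c - 5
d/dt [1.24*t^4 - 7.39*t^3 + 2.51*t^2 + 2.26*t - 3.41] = 4.96*t^3 - 22.17*t^2 + 5.02*t + 2.26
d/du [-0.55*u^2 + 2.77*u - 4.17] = 2.77 - 1.1*u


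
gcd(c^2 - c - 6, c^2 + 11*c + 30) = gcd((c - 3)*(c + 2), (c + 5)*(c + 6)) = 1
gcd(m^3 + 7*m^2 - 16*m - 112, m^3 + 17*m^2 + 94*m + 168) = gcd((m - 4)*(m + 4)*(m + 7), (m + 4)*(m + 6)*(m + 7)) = m^2 + 11*m + 28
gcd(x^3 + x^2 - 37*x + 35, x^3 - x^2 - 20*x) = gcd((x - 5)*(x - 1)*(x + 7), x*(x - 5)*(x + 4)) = x - 5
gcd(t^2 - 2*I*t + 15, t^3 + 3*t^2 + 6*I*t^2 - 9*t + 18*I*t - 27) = t + 3*I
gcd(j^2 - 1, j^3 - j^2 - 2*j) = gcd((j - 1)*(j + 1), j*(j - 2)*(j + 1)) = j + 1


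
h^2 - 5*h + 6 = (h - 3)*(h - 2)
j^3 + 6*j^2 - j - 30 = (j - 2)*(j + 3)*(j + 5)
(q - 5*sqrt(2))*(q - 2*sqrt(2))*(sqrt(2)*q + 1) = sqrt(2)*q^3 - 13*q^2 + 13*sqrt(2)*q + 20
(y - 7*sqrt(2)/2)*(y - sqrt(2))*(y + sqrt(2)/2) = y^3 - 4*sqrt(2)*y^2 + 5*y/2 + 7*sqrt(2)/2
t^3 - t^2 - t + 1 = (t - 1)^2*(t + 1)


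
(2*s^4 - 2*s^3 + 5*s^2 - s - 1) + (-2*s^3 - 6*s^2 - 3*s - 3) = 2*s^4 - 4*s^3 - s^2 - 4*s - 4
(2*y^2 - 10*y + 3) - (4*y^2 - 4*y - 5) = -2*y^2 - 6*y + 8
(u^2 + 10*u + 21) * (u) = u^3 + 10*u^2 + 21*u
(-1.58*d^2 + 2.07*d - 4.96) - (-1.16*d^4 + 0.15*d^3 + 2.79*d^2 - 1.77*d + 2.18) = 1.16*d^4 - 0.15*d^3 - 4.37*d^2 + 3.84*d - 7.14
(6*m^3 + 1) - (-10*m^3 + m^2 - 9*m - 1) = 16*m^3 - m^2 + 9*m + 2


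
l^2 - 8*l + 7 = (l - 7)*(l - 1)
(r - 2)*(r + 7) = r^2 + 5*r - 14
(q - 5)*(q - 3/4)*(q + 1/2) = q^3 - 21*q^2/4 + 7*q/8 + 15/8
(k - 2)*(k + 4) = k^2 + 2*k - 8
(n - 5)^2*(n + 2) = n^3 - 8*n^2 + 5*n + 50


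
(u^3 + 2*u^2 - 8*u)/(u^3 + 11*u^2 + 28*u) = (u - 2)/(u + 7)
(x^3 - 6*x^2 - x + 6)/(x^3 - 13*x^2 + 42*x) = (x^2 - 1)/(x*(x - 7))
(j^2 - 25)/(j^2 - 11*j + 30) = (j + 5)/(j - 6)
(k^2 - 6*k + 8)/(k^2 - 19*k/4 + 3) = 4*(k - 2)/(4*k - 3)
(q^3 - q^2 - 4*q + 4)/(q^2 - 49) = (q^3 - q^2 - 4*q + 4)/(q^2 - 49)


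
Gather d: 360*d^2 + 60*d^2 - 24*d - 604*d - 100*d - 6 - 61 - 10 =420*d^2 - 728*d - 77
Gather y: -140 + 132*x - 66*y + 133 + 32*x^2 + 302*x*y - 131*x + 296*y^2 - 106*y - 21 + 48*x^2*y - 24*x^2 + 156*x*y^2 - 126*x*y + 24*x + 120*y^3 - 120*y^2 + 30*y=8*x^2 + 25*x + 120*y^3 + y^2*(156*x + 176) + y*(48*x^2 + 176*x - 142) - 28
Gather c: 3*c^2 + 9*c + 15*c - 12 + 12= 3*c^2 + 24*c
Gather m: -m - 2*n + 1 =-m - 2*n + 1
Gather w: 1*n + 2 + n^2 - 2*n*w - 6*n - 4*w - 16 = n^2 - 5*n + w*(-2*n - 4) - 14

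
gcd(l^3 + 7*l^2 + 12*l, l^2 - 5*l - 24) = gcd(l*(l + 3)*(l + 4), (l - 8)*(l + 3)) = l + 3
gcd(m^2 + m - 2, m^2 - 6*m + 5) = m - 1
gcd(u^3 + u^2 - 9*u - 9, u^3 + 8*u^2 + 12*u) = 1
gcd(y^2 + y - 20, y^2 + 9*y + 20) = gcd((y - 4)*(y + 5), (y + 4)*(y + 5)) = y + 5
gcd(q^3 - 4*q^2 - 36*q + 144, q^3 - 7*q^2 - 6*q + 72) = q^2 - 10*q + 24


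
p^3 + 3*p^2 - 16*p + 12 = (p - 2)*(p - 1)*(p + 6)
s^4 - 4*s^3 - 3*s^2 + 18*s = s*(s - 3)^2*(s + 2)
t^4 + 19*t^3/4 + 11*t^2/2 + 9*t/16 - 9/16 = (t - 1/4)*(t + 1/2)*(t + 3/2)*(t + 3)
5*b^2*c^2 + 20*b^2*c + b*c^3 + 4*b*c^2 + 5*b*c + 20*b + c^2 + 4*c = (5*b + c)*(c + 4)*(b*c + 1)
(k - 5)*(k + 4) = k^2 - k - 20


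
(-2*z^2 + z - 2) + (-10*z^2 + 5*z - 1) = -12*z^2 + 6*z - 3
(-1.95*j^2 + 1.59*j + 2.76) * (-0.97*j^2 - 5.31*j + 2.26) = 1.8915*j^4 + 8.8122*j^3 - 15.5271*j^2 - 11.0622*j + 6.2376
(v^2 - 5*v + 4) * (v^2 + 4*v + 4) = v^4 - v^3 - 12*v^2 - 4*v + 16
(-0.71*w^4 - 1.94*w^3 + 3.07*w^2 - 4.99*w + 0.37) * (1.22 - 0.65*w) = 0.4615*w^5 + 0.3948*w^4 - 4.3623*w^3 + 6.9889*w^2 - 6.3283*w + 0.4514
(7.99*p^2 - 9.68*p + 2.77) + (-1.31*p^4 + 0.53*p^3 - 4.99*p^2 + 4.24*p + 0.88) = -1.31*p^4 + 0.53*p^3 + 3.0*p^2 - 5.44*p + 3.65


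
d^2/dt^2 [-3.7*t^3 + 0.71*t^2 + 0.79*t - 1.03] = 1.42 - 22.2*t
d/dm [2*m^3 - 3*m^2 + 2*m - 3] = 6*m^2 - 6*m + 2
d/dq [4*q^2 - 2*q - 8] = 8*q - 2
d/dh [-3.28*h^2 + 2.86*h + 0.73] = 2.86 - 6.56*h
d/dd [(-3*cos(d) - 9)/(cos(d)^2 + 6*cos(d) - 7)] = 3*(sin(d)^2 - 6*cos(d) - 26)*sin(d)/(cos(d)^2 + 6*cos(d) - 7)^2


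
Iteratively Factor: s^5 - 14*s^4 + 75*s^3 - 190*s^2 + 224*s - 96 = (s - 4)*(s^4 - 10*s^3 + 35*s^2 - 50*s + 24) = (s - 4)^2*(s^3 - 6*s^2 + 11*s - 6) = (s - 4)^2*(s - 3)*(s^2 - 3*s + 2) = (s - 4)^2*(s - 3)*(s - 2)*(s - 1)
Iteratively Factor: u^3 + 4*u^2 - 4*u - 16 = (u - 2)*(u^2 + 6*u + 8) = (u - 2)*(u + 2)*(u + 4)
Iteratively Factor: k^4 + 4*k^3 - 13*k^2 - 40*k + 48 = (k + 4)*(k^3 - 13*k + 12) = (k - 1)*(k + 4)*(k^2 + k - 12) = (k - 3)*(k - 1)*(k + 4)*(k + 4)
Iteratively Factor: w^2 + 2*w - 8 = (w + 4)*(w - 2)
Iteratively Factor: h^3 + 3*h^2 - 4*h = (h)*(h^2 + 3*h - 4) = h*(h - 1)*(h + 4)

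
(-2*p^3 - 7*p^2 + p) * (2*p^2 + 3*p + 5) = -4*p^5 - 20*p^4 - 29*p^3 - 32*p^2 + 5*p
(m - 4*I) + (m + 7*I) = 2*m + 3*I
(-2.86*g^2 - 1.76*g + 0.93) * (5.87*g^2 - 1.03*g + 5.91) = -16.7882*g^4 - 7.3854*g^3 - 9.6307*g^2 - 11.3595*g + 5.4963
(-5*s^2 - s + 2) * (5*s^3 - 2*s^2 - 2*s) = -25*s^5 + 5*s^4 + 22*s^3 - 2*s^2 - 4*s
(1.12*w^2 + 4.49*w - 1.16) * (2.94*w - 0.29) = 3.2928*w^3 + 12.8758*w^2 - 4.7125*w + 0.3364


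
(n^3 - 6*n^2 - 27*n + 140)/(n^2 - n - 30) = (n^2 - 11*n + 28)/(n - 6)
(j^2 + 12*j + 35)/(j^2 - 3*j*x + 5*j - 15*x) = (-j - 7)/(-j + 3*x)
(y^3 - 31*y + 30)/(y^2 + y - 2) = (y^2 + y - 30)/(y + 2)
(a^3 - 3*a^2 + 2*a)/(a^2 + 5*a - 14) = a*(a - 1)/(a + 7)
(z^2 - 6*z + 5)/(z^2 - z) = (z - 5)/z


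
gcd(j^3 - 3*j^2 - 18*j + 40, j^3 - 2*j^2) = j - 2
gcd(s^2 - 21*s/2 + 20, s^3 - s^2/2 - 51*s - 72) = s - 8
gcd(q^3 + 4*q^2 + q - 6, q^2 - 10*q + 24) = 1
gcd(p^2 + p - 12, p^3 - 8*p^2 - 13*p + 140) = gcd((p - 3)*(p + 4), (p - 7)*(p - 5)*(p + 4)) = p + 4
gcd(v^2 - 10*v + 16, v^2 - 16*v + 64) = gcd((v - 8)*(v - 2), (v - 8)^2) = v - 8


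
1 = 1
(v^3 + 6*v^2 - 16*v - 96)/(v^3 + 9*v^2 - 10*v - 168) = (v + 4)/(v + 7)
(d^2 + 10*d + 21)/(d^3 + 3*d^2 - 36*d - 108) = (d + 7)/(d^2 - 36)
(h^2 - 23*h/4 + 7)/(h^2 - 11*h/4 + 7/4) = (h - 4)/(h - 1)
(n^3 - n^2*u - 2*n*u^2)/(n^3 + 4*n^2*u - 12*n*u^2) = (n + u)/(n + 6*u)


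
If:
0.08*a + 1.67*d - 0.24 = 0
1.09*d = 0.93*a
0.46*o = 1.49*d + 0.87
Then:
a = 0.16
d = 0.14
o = 2.33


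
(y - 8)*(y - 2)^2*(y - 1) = y^4 - 13*y^3 + 48*y^2 - 68*y + 32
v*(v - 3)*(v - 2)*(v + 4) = v^4 - v^3 - 14*v^2 + 24*v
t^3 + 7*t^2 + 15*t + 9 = (t + 1)*(t + 3)^2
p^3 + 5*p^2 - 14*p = p*(p - 2)*(p + 7)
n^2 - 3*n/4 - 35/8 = (n - 5/2)*(n + 7/4)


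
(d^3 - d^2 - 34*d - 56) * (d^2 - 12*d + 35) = d^5 - 13*d^4 + 13*d^3 + 317*d^2 - 518*d - 1960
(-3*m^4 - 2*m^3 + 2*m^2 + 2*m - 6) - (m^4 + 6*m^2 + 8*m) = -4*m^4 - 2*m^3 - 4*m^2 - 6*m - 6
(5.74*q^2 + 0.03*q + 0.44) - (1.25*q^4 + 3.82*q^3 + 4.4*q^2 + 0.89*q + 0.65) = -1.25*q^4 - 3.82*q^3 + 1.34*q^2 - 0.86*q - 0.21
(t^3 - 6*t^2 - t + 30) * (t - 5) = t^4 - 11*t^3 + 29*t^2 + 35*t - 150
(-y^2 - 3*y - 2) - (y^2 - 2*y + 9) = -2*y^2 - y - 11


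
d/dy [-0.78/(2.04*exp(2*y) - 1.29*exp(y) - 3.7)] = (3.1824*exp(y) - 1.0062)*exp(y)/(-2.04*exp(2*y) + 1.29*exp(y) + 3.7)^2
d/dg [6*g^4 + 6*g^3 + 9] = g^2*(24*g + 18)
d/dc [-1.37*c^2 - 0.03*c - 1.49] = -2.74*c - 0.03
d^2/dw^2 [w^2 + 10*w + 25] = 2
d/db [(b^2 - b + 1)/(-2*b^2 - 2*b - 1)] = (-4*b^2 + 2*b + 3)/(4*b^4 + 8*b^3 + 8*b^2 + 4*b + 1)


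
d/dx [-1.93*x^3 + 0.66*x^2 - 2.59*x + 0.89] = -5.79*x^2 + 1.32*x - 2.59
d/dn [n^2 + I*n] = 2*n + I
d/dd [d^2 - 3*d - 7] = 2*d - 3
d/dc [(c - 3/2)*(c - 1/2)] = 2*c - 2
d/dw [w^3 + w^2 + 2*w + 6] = 3*w^2 + 2*w + 2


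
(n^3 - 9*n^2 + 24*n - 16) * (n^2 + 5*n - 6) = n^5 - 4*n^4 - 27*n^3 + 158*n^2 - 224*n + 96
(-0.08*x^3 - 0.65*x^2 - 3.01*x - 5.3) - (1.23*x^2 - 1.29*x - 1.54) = -0.08*x^3 - 1.88*x^2 - 1.72*x - 3.76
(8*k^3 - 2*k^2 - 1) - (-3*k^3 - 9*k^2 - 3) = 11*k^3 + 7*k^2 + 2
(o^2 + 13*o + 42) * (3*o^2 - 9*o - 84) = 3*o^4 + 30*o^3 - 75*o^2 - 1470*o - 3528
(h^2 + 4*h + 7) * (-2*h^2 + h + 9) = -2*h^4 - 7*h^3 - h^2 + 43*h + 63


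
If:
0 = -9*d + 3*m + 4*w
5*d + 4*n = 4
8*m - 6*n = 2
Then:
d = 64*w/189 + 16/63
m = 16/21 - 20*w/63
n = 43/63 - 80*w/189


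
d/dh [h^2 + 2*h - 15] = 2*h + 2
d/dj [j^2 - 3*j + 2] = 2*j - 3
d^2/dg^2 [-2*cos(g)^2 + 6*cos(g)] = -6*cos(g) + 4*cos(2*g)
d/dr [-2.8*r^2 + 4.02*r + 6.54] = 4.02 - 5.6*r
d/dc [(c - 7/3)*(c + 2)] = 2*c - 1/3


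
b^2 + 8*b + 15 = (b + 3)*(b + 5)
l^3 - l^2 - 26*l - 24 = (l - 6)*(l + 1)*(l + 4)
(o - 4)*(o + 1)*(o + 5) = o^3 + 2*o^2 - 19*o - 20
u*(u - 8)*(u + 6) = u^3 - 2*u^2 - 48*u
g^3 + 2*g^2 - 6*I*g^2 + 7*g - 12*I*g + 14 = (g + 2)*(g - 7*I)*(g + I)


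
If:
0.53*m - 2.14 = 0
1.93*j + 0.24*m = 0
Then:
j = -0.50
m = 4.04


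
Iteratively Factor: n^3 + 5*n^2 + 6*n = (n)*(n^2 + 5*n + 6) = n*(n + 2)*(n + 3)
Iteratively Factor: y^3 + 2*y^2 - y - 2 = (y + 2)*(y^2 - 1) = (y + 1)*(y + 2)*(y - 1)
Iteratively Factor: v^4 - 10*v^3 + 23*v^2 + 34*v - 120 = (v - 5)*(v^3 - 5*v^2 - 2*v + 24) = (v - 5)*(v - 4)*(v^2 - v - 6) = (v - 5)*(v - 4)*(v + 2)*(v - 3)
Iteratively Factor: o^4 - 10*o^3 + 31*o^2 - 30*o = (o - 3)*(o^3 - 7*o^2 + 10*o) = (o - 3)*(o - 2)*(o^2 - 5*o) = (o - 5)*(o - 3)*(o - 2)*(o)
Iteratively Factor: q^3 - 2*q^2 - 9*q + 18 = (q - 2)*(q^2 - 9) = (q - 2)*(q + 3)*(q - 3)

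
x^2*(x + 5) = x^3 + 5*x^2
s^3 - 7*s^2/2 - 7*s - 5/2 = (s - 5)*(s + 1/2)*(s + 1)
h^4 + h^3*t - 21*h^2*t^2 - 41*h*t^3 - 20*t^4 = (h - 5*t)*(h + t)^2*(h + 4*t)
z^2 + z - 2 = (z - 1)*(z + 2)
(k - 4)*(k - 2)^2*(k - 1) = k^4 - 9*k^3 + 28*k^2 - 36*k + 16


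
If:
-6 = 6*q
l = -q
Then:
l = 1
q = -1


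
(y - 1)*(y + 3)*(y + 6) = y^3 + 8*y^2 + 9*y - 18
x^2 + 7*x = x*(x + 7)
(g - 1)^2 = g^2 - 2*g + 1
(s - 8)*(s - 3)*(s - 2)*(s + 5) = s^4 - 8*s^3 - 19*s^2 + 182*s - 240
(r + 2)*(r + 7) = r^2 + 9*r + 14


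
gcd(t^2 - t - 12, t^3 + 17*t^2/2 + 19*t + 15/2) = t + 3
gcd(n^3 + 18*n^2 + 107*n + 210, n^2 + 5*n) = n + 5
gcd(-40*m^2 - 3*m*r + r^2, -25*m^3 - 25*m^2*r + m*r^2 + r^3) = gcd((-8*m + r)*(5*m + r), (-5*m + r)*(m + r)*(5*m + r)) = 5*m + r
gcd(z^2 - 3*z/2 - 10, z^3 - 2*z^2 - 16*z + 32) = z - 4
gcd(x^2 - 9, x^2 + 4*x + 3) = x + 3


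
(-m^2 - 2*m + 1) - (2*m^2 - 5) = -3*m^2 - 2*m + 6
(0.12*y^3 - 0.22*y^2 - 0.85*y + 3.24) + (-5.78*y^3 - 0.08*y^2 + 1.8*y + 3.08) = -5.66*y^3 - 0.3*y^2 + 0.95*y + 6.32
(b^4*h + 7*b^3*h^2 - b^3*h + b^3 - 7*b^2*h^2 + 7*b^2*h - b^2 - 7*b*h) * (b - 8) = b^5*h + 7*b^4*h^2 - 9*b^4*h + b^4 - 63*b^3*h^2 + 15*b^3*h - 9*b^3 + 56*b^2*h^2 - 63*b^2*h + 8*b^2 + 56*b*h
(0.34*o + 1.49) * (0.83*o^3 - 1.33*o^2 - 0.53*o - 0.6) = 0.2822*o^4 + 0.7845*o^3 - 2.1619*o^2 - 0.9937*o - 0.894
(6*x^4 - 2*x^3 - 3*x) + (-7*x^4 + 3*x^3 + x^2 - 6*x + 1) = -x^4 + x^3 + x^2 - 9*x + 1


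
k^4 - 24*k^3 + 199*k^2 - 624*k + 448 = (k - 8)^2*(k - 7)*(k - 1)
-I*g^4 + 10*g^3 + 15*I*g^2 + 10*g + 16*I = (g - I)*(g + 2*I)*(g + 8*I)*(-I*g + 1)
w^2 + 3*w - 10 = (w - 2)*(w + 5)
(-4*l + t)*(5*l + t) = -20*l^2 + l*t + t^2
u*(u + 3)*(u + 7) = u^3 + 10*u^2 + 21*u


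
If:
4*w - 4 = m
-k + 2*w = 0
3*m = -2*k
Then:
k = 3/2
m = -1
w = 3/4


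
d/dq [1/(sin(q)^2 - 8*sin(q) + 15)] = 2*(4 - sin(q))*cos(q)/(sin(q)^2 - 8*sin(q) + 15)^2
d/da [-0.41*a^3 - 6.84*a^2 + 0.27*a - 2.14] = -1.23*a^2 - 13.68*a + 0.27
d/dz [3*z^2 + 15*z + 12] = 6*z + 15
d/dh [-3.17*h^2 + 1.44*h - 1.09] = 1.44 - 6.34*h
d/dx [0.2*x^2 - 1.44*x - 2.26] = 0.4*x - 1.44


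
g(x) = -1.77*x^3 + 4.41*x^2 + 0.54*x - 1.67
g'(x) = -5.31*x^2 + 8.82*x + 0.54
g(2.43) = 0.29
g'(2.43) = -9.38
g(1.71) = 3.30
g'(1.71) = 0.10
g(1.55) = 3.17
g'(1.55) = 1.45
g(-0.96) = 3.44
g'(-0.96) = -12.82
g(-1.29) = 8.77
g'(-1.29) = -19.67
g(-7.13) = 860.24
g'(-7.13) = -332.29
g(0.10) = -1.57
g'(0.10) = 1.37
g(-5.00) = 327.13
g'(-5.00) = -176.31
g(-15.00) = 6956.23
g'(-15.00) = -1326.51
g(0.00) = -1.67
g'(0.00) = 0.54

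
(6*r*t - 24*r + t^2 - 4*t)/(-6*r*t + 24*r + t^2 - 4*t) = (-6*r - t)/(6*r - t)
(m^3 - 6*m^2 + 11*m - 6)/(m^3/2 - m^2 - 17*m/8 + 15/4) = 8*(m^3 - 6*m^2 + 11*m - 6)/(4*m^3 - 8*m^2 - 17*m + 30)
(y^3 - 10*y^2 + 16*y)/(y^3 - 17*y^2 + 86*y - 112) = y/(y - 7)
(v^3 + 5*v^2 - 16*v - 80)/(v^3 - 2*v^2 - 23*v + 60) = (v + 4)/(v - 3)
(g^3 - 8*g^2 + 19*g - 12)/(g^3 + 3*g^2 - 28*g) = (g^2 - 4*g + 3)/(g*(g + 7))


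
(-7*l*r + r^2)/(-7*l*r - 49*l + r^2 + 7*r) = r/(r + 7)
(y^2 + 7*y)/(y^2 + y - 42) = y/(y - 6)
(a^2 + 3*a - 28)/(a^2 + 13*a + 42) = (a - 4)/(a + 6)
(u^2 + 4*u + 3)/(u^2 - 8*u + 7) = (u^2 + 4*u + 3)/(u^2 - 8*u + 7)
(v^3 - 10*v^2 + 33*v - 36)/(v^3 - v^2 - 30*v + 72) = (v - 3)/(v + 6)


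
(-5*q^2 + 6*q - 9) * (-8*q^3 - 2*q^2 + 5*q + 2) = 40*q^5 - 38*q^4 + 35*q^3 + 38*q^2 - 33*q - 18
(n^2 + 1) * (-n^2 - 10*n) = -n^4 - 10*n^3 - n^2 - 10*n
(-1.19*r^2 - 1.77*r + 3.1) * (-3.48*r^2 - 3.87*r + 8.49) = 4.1412*r^4 + 10.7649*r^3 - 14.0412*r^2 - 27.0243*r + 26.319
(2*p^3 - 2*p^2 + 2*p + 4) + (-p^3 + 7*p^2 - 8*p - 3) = p^3 + 5*p^2 - 6*p + 1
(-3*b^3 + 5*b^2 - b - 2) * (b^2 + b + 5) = -3*b^5 + 2*b^4 - 11*b^3 + 22*b^2 - 7*b - 10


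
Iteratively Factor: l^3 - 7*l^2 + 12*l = (l - 3)*(l^2 - 4*l) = (l - 4)*(l - 3)*(l)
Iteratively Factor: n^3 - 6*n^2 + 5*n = (n - 5)*(n^2 - n) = n*(n - 5)*(n - 1)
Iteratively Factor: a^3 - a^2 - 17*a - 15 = (a + 1)*(a^2 - 2*a - 15) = (a - 5)*(a + 1)*(a + 3)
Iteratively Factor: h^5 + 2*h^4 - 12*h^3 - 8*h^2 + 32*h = (h)*(h^4 + 2*h^3 - 12*h^2 - 8*h + 32) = h*(h + 4)*(h^3 - 2*h^2 - 4*h + 8) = h*(h + 2)*(h + 4)*(h^2 - 4*h + 4) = h*(h - 2)*(h + 2)*(h + 4)*(h - 2)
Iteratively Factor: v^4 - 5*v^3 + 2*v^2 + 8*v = (v - 2)*(v^3 - 3*v^2 - 4*v) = v*(v - 2)*(v^2 - 3*v - 4) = v*(v - 4)*(v - 2)*(v + 1)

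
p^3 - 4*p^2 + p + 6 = (p - 3)*(p - 2)*(p + 1)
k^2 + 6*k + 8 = (k + 2)*(k + 4)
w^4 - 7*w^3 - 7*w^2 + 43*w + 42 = (w - 7)*(w - 3)*(w + 1)*(w + 2)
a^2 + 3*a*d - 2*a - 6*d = (a - 2)*(a + 3*d)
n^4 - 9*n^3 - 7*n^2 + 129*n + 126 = (n - 7)*(n - 6)*(n + 1)*(n + 3)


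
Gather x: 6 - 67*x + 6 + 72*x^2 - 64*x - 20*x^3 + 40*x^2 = -20*x^3 + 112*x^2 - 131*x + 12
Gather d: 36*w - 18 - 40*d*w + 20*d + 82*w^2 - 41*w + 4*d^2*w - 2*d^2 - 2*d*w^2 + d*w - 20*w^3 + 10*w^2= d^2*(4*w - 2) + d*(-2*w^2 - 39*w + 20) - 20*w^3 + 92*w^2 - 5*w - 18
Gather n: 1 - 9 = -8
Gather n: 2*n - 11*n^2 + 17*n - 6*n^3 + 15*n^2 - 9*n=-6*n^3 + 4*n^2 + 10*n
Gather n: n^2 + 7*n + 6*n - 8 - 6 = n^2 + 13*n - 14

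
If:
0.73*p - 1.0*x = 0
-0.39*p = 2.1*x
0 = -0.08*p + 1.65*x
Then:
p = 0.00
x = 0.00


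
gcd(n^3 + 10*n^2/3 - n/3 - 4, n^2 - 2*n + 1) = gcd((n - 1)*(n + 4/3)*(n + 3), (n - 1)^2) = n - 1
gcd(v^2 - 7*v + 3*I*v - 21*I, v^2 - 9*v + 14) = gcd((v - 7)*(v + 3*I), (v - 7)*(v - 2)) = v - 7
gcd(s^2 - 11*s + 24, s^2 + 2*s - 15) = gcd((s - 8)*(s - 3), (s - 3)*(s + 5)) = s - 3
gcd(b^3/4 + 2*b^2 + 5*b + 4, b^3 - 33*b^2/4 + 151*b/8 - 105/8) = 1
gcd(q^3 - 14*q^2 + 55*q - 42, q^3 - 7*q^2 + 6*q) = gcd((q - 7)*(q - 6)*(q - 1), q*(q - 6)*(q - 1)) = q^2 - 7*q + 6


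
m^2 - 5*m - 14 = (m - 7)*(m + 2)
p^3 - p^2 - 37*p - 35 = (p - 7)*(p + 1)*(p + 5)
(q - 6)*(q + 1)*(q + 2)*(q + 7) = q^4 + 4*q^3 - 37*q^2 - 124*q - 84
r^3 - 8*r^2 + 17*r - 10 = (r - 5)*(r - 2)*(r - 1)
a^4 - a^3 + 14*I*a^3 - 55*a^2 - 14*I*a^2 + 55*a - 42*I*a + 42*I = (a + 6*I)*(a + 7*I)*(-I*a + 1)*(I*a - I)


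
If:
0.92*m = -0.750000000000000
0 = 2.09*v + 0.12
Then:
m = -0.82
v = -0.06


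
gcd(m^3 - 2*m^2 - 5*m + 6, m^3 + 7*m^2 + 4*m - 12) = m^2 + m - 2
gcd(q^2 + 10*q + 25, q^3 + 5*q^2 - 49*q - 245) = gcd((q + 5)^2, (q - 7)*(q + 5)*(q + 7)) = q + 5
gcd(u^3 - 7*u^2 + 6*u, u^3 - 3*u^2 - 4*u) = u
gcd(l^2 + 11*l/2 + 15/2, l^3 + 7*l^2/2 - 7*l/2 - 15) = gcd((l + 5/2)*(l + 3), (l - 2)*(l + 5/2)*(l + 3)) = l^2 + 11*l/2 + 15/2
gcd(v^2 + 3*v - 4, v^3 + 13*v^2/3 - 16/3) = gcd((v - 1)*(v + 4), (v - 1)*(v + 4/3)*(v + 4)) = v^2 + 3*v - 4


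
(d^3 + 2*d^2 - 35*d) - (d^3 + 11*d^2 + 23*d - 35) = -9*d^2 - 58*d + 35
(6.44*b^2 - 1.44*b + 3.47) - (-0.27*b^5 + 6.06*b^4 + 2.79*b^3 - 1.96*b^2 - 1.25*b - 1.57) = 0.27*b^5 - 6.06*b^4 - 2.79*b^3 + 8.4*b^2 - 0.19*b + 5.04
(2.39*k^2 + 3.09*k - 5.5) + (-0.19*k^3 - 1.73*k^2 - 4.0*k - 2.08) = -0.19*k^3 + 0.66*k^2 - 0.91*k - 7.58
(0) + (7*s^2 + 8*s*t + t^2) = 7*s^2 + 8*s*t + t^2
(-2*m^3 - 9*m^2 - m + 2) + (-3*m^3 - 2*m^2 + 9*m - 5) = -5*m^3 - 11*m^2 + 8*m - 3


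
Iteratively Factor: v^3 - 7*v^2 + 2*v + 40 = (v - 5)*(v^2 - 2*v - 8) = (v - 5)*(v + 2)*(v - 4)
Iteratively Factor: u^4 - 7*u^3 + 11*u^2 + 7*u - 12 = (u - 4)*(u^3 - 3*u^2 - u + 3) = (u - 4)*(u + 1)*(u^2 - 4*u + 3) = (u - 4)*(u - 1)*(u + 1)*(u - 3)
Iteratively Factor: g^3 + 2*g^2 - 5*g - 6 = (g - 2)*(g^2 + 4*g + 3) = (g - 2)*(g + 1)*(g + 3)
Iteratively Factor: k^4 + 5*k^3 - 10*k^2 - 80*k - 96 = (k + 3)*(k^3 + 2*k^2 - 16*k - 32) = (k + 3)*(k + 4)*(k^2 - 2*k - 8) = (k + 2)*(k + 3)*(k + 4)*(k - 4)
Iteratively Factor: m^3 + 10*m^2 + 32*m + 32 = (m + 2)*(m^2 + 8*m + 16) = (m + 2)*(m + 4)*(m + 4)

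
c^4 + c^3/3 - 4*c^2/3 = c^2*(c - 1)*(c + 4/3)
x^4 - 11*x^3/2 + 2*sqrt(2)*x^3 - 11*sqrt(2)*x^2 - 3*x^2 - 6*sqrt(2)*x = x*(x - 6)*(x + 1/2)*(x + 2*sqrt(2))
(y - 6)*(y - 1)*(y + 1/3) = y^3 - 20*y^2/3 + 11*y/3 + 2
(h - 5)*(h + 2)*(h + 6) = h^3 + 3*h^2 - 28*h - 60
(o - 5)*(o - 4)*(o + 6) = o^3 - 3*o^2 - 34*o + 120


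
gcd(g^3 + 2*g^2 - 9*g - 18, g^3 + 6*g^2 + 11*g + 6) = g^2 + 5*g + 6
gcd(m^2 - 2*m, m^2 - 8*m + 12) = m - 2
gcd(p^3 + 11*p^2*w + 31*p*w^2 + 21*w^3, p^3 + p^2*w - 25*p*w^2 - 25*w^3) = p + w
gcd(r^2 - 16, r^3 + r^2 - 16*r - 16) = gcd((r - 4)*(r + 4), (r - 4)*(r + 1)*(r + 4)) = r^2 - 16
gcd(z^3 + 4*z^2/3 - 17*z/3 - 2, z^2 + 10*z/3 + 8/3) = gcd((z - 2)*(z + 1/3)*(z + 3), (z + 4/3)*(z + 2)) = 1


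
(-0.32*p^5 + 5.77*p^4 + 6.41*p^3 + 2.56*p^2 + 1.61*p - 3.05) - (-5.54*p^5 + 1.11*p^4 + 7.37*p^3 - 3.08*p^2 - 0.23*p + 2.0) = 5.22*p^5 + 4.66*p^4 - 0.96*p^3 + 5.64*p^2 + 1.84*p - 5.05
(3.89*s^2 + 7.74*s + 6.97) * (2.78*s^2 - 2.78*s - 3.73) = 10.8142*s^4 + 10.703*s^3 - 16.6503*s^2 - 48.2468*s - 25.9981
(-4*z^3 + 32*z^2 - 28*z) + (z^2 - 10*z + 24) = -4*z^3 + 33*z^2 - 38*z + 24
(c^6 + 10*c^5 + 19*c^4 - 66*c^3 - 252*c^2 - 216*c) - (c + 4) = c^6 + 10*c^5 + 19*c^4 - 66*c^3 - 252*c^2 - 217*c - 4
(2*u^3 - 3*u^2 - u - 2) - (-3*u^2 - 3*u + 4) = 2*u^3 + 2*u - 6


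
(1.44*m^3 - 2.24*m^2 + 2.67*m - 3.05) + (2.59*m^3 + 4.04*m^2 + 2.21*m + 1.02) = 4.03*m^3 + 1.8*m^2 + 4.88*m - 2.03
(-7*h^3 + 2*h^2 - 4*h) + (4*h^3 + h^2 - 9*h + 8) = -3*h^3 + 3*h^2 - 13*h + 8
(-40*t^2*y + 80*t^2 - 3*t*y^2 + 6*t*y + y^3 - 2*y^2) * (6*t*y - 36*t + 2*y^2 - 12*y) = -240*t^3*y^2 + 1920*t^3*y - 2880*t^3 - 98*t^2*y^3 + 784*t^2*y^2 - 1176*t^2*y + 2*y^5 - 16*y^4 + 24*y^3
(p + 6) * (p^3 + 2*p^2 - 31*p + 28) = p^4 + 8*p^3 - 19*p^2 - 158*p + 168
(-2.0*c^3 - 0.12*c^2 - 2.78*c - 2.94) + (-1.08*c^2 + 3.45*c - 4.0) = -2.0*c^3 - 1.2*c^2 + 0.67*c - 6.94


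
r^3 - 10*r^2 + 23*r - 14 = (r - 7)*(r - 2)*(r - 1)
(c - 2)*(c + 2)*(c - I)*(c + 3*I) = c^4 + 2*I*c^3 - c^2 - 8*I*c - 12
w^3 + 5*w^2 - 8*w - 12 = (w - 2)*(w + 1)*(w + 6)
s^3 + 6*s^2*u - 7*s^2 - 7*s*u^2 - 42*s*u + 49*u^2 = (s - 7)*(s - u)*(s + 7*u)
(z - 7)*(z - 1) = z^2 - 8*z + 7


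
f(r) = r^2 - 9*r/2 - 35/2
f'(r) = 2*r - 9/2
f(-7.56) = 73.67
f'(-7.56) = -19.62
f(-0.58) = -14.55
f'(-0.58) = -5.66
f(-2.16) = -3.11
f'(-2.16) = -8.82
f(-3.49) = 10.39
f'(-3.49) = -11.48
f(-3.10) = 6.06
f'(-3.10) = -10.70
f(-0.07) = -17.18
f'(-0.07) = -4.64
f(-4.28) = 20.08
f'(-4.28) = -13.06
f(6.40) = -5.34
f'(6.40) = 8.30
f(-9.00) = 104.00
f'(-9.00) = -22.50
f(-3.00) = 5.00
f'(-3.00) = -10.50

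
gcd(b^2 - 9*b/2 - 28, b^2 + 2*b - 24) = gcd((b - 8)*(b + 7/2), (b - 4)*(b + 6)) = 1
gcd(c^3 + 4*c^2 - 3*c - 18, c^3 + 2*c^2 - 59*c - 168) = c + 3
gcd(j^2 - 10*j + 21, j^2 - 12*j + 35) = j - 7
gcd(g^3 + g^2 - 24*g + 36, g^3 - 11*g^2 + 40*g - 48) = g - 3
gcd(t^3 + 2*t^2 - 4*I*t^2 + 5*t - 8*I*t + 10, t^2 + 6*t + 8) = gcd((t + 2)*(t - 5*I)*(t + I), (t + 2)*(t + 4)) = t + 2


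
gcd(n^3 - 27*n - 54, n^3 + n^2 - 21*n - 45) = n^2 + 6*n + 9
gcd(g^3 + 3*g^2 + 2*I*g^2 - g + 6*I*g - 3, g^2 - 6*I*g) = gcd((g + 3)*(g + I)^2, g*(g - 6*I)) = 1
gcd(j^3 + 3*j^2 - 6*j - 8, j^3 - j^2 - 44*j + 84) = j - 2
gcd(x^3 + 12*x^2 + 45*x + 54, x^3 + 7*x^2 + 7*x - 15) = x + 3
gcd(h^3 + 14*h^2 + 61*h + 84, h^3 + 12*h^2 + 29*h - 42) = h + 7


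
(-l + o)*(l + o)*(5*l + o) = -5*l^3 - l^2*o + 5*l*o^2 + o^3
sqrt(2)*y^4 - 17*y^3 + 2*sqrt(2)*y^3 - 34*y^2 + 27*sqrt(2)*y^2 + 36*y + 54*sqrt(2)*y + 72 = (y + 2)*(y - 6*sqrt(2))*(y - 3*sqrt(2))*(sqrt(2)*y + 1)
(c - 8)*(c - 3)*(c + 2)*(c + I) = c^4 - 9*c^3 + I*c^3 + 2*c^2 - 9*I*c^2 + 48*c + 2*I*c + 48*I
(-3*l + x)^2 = 9*l^2 - 6*l*x + x^2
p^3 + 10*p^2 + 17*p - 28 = (p - 1)*(p + 4)*(p + 7)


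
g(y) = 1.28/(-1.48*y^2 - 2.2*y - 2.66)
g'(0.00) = 0.40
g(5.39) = -0.02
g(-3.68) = -0.09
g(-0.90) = -0.68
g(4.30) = -0.03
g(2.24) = -0.09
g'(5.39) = 0.01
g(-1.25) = -0.58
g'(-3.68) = -0.05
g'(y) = 1.28*(2.96*y + 2.2)/(-1.48*y^2 - 2.2*y - 2.66)^2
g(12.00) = -0.01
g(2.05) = -0.10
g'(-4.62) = -0.03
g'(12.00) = 0.00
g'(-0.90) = -0.17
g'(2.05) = 0.06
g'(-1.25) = -0.39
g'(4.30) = 0.01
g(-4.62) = -0.05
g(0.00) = -0.48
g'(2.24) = 0.05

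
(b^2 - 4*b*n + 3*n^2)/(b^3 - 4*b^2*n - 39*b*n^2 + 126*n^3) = (b - n)/(b^2 - b*n - 42*n^2)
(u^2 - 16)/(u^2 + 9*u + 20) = (u - 4)/(u + 5)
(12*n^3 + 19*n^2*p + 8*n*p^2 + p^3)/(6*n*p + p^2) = (12*n^3 + 19*n^2*p + 8*n*p^2 + p^3)/(p*(6*n + p))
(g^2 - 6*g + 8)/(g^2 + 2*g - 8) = (g - 4)/(g + 4)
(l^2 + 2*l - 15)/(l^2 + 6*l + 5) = (l - 3)/(l + 1)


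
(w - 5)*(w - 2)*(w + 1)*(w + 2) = w^4 - 4*w^3 - 9*w^2 + 16*w + 20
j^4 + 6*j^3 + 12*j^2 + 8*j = j*(j + 2)^3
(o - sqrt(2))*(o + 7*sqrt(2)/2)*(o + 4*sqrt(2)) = o^3 + 13*sqrt(2)*o^2/2 + 13*o - 28*sqrt(2)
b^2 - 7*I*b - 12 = (b - 4*I)*(b - 3*I)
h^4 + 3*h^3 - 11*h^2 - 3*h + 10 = (h - 2)*(h - 1)*(h + 1)*(h + 5)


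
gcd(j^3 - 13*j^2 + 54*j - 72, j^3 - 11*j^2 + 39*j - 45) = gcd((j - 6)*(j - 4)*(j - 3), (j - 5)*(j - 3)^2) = j - 3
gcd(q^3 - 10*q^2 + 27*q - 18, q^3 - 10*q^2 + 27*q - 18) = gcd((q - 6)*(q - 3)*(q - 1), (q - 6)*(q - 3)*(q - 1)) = q^3 - 10*q^2 + 27*q - 18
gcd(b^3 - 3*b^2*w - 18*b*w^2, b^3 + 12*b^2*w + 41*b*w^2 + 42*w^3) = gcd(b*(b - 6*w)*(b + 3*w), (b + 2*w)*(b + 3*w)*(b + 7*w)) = b + 3*w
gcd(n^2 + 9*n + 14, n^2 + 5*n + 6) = n + 2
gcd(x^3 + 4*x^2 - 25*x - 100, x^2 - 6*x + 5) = x - 5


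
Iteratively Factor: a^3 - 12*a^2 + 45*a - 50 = (a - 5)*(a^2 - 7*a + 10) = (a - 5)*(a - 2)*(a - 5)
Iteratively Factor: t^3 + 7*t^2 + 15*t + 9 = (t + 1)*(t^2 + 6*t + 9) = (t + 1)*(t + 3)*(t + 3)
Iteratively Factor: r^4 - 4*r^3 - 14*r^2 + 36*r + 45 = (r + 1)*(r^3 - 5*r^2 - 9*r + 45) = (r - 3)*(r + 1)*(r^2 - 2*r - 15) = (r - 5)*(r - 3)*(r + 1)*(r + 3)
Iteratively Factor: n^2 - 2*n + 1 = (n - 1)*(n - 1)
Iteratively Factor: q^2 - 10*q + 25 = (q - 5)*(q - 5)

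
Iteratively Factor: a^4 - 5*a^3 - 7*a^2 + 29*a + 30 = (a + 2)*(a^3 - 7*a^2 + 7*a + 15) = (a - 3)*(a + 2)*(a^2 - 4*a - 5) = (a - 5)*(a - 3)*(a + 2)*(a + 1)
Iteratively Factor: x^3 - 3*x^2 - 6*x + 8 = (x - 1)*(x^2 - 2*x - 8) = (x - 4)*(x - 1)*(x + 2)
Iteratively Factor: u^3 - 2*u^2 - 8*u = (u + 2)*(u^2 - 4*u) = u*(u + 2)*(u - 4)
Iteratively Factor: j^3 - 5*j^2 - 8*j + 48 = (j - 4)*(j^2 - j - 12) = (j - 4)^2*(j + 3)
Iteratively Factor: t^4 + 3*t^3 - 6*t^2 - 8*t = (t + 1)*(t^3 + 2*t^2 - 8*t) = (t + 1)*(t + 4)*(t^2 - 2*t) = (t - 2)*(t + 1)*(t + 4)*(t)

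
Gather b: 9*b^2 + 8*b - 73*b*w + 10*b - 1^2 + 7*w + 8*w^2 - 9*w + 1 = 9*b^2 + b*(18 - 73*w) + 8*w^2 - 2*w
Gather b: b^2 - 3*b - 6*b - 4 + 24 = b^2 - 9*b + 20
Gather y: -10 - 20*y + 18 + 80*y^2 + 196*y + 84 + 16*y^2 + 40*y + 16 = 96*y^2 + 216*y + 108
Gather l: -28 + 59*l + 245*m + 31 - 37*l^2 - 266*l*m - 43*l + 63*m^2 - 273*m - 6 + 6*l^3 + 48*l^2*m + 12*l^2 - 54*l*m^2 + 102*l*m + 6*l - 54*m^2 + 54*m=6*l^3 + l^2*(48*m - 25) + l*(-54*m^2 - 164*m + 22) + 9*m^2 + 26*m - 3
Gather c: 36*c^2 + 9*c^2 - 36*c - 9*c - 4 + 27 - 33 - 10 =45*c^2 - 45*c - 20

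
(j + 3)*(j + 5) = j^2 + 8*j + 15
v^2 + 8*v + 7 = (v + 1)*(v + 7)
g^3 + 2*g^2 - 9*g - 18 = (g - 3)*(g + 2)*(g + 3)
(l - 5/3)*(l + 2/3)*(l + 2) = l^3 + l^2 - 28*l/9 - 20/9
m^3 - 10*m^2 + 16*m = m*(m - 8)*(m - 2)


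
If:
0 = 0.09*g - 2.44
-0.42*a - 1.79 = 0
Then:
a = -4.26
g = 27.11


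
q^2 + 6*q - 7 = (q - 1)*(q + 7)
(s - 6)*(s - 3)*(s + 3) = s^3 - 6*s^2 - 9*s + 54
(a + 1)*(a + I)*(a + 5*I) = a^3 + a^2 + 6*I*a^2 - 5*a + 6*I*a - 5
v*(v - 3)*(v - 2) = v^3 - 5*v^2 + 6*v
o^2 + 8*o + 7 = (o + 1)*(o + 7)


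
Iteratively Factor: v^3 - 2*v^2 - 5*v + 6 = (v + 2)*(v^2 - 4*v + 3) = (v - 1)*(v + 2)*(v - 3)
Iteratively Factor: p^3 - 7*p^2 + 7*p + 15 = (p + 1)*(p^2 - 8*p + 15) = (p - 3)*(p + 1)*(p - 5)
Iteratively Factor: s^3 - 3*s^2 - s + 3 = (s + 1)*(s^2 - 4*s + 3) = (s - 3)*(s + 1)*(s - 1)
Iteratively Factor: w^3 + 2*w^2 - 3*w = (w - 1)*(w^2 + 3*w) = w*(w - 1)*(w + 3)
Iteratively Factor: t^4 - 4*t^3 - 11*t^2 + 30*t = (t)*(t^3 - 4*t^2 - 11*t + 30) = t*(t + 3)*(t^2 - 7*t + 10) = t*(t - 2)*(t + 3)*(t - 5)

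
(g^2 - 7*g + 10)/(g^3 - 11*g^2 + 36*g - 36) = (g - 5)/(g^2 - 9*g + 18)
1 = 1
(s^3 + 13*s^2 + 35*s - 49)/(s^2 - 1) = (s^2 + 14*s + 49)/(s + 1)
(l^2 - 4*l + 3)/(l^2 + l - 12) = (l - 1)/(l + 4)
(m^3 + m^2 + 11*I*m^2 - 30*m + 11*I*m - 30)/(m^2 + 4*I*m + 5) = (m^2 + m*(1 + 6*I) + 6*I)/(m - I)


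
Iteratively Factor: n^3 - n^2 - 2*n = (n + 1)*(n^2 - 2*n) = (n - 2)*(n + 1)*(n)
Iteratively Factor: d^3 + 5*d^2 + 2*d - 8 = (d - 1)*(d^2 + 6*d + 8) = (d - 1)*(d + 4)*(d + 2)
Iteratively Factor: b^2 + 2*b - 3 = (b + 3)*(b - 1)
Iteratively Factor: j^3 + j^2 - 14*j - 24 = (j - 4)*(j^2 + 5*j + 6) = (j - 4)*(j + 3)*(j + 2)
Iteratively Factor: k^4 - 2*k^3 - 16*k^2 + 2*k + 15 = (k + 1)*(k^3 - 3*k^2 - 13*k + 15) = (k - 5)*(k + 1)*(k^2 + 2*k - 3) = (k - 5)*(k + 1)*(k + 3)*(k - 1)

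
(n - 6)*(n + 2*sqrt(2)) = n^2 - 6*n + 2*sqrt(2)*n - 12*sqrt(2)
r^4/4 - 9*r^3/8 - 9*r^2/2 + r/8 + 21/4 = (r/4 + 1/2)*(r - 7)*(r - 1)*(r + 3/2)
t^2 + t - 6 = (t - 2)*(t + 3)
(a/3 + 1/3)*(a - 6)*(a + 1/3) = a^3/3 - 14*a^2/9 - 23*a/9 - 2/3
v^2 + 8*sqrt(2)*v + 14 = (v + sqrt(2))*(v + 7*sqrt(2))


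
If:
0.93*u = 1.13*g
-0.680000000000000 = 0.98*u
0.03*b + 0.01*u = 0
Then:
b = 0.23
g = -0.57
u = -0.69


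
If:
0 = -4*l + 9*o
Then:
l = 9*o/4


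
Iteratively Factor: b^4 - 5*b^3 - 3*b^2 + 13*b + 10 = (b - 5)*(b^3 - 3*b - 2) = (b - 5)*(b - 2)*(b^2 + 2*b + 1) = (b - 5)*(b - 2)*(b + 1)*(b + 1)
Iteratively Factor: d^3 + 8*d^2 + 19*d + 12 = (d + 3)*(d^2 + 5*d + 4) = (d + 1)*(d + 3)*(d + 4)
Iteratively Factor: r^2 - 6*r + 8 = (r - 4)*(r - 2)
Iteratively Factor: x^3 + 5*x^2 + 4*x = (x + 4)*(x^2 + x) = (x + 1)*(x + 4)*(x)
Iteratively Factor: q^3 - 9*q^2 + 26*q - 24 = (q - 3)*(q^2 - 6*q + 8) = (q - 3)*(q - 2)*(q - 4)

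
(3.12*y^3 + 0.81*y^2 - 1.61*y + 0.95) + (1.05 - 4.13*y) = 3.12*y^3 + 0.81*y^2 - 5.74*y + 2.0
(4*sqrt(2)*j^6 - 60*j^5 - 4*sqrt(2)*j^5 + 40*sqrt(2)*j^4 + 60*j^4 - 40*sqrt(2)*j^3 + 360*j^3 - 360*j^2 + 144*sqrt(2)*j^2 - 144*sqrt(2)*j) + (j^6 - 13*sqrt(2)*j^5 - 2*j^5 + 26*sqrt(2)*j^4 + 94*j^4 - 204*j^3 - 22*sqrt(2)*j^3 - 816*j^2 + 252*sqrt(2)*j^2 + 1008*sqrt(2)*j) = j^6 + 4*sqrt(2)*j^6 - 62*j^5 - 17*sqrt(2)*j^5 + 66*sqrt(2)*j^4 + 154*j^4 - 62*sqrt(2)*j^3 + 156*j^3 - 1176*j^2 + 396*sqrt(2)*j^2 + 864*sqrt(2)*j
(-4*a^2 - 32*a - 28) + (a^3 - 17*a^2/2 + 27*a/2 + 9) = a^3 - 25*a^2/2 - 37*a/2 - 19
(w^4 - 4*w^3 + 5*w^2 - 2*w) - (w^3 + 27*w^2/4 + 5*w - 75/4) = w^4 - 5*w^3 - 7*w^2/4 - 7*w + 75/4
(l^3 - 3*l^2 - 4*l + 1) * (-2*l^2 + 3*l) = -2*l^5 + 9*l^4 - l^3 - 14*l^2 + 3*l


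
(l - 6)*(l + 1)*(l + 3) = l^3 - 2*l^2 - 21*l - 18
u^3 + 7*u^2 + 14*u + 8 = (u + 1)*(u + 2)*(u + 4)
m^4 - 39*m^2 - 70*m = m*(m - 7)*(m + 2)*(m + 5)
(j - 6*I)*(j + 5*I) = j^2 - I*j + 30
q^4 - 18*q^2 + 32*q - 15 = (q - 3)*(q - 1)^2*(q + 5)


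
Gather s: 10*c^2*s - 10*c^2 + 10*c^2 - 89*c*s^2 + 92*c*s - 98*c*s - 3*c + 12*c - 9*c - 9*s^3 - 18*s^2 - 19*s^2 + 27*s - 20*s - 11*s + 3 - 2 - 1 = -9*s^3 + s^2*(-89*c - 37) + s*(10*c^2 - 6*c - 4)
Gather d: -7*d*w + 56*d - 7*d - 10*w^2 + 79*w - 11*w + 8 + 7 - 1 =d*(49 - 7*w) - 10*w^2 + 68*w + 14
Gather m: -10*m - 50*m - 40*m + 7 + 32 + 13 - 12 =40 - 100*m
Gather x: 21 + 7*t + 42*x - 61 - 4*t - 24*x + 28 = 3*t + 18*x - 12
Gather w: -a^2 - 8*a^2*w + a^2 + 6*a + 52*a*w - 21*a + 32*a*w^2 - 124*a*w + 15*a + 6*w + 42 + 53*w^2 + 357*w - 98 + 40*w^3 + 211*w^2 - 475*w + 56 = 40*w^3 + w^2*(32*a + 264) + w*(-8*a^2 - 72*a - 112)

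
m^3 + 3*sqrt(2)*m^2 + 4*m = m*(m + sqrt(2))*(m + 2*sqrt(2))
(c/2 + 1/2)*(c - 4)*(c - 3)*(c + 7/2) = c^4/2 - 5*c^3/4 - 8*c^2 + 59*c/4 + 21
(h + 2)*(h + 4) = h^2 + 6*h + 8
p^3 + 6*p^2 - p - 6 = (p - 1)*(p + 1)*(p + 6)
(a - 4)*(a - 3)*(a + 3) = a^3 - 4*a^2 - 9*a + 36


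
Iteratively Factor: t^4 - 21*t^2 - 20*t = (t + 4)*(t^3 - 4*t^2 - 5*t) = t*(t + 4)*(t^2 - 4*t - 5) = t*(t - 5)*(t + 4)*(t + 1)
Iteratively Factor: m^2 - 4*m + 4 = (m - 2)*(m - 2)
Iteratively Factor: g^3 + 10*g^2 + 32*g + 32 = (g + 4)*(g^2 + 6*g + 8) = (g + 2)*(g + 4)*(g + 4)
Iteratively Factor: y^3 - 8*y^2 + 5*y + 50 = (y - 5)*(y^2 - 3*y - 10) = (y - 5)*(y + 2)*(y - 5)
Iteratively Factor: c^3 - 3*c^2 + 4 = (c + 1)*(c^2 - 4*c + 4) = (c - 2)*(c + 1)*(c - 2)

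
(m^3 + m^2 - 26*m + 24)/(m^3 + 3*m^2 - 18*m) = (m^2 - 5*m + 4)/(m*(m - 3))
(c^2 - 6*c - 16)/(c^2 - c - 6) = (c - 8)/(c - 3)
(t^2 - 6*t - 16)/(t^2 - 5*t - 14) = (t - 8)/(t - 7)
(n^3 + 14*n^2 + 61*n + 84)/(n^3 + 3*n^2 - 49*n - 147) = (n + 4)/(n - 7)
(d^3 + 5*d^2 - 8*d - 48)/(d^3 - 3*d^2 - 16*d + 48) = (d + 4)/(d - 4)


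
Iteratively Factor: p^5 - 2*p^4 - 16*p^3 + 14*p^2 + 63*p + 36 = (p + 1)*(p^4 - 3*p^3 - 13*p^2 + 27*p + 36) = (p + 1)^2*(p^3 - 4*p^2 - 9*p + 36) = (p + 1)^2*(p + 3)*(p^2 - 7*p + 12) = (p - 3)*(p + 1)^2*(p + 3)*(p - 4)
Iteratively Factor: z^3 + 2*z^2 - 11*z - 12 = (z - 3)*(z^2 + 5*z + 4) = (z - 3)*(z + 1)*(z + 4)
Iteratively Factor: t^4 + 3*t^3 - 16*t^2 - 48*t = (t)*(t^3 + 3*t^2 - 16*t - 48) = t*(t + 4)*(t^2 - t - 12) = t*(t + 3)*(t + 4)*(t - 4)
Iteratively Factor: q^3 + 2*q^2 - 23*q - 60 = (q + 4)*(q^2 - 2*q - 15) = (q + 3)*(q + 4)*(q - 5)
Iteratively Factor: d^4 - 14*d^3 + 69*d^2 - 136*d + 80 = (d - 5)*(d^3 - 9*d^2 + 24*d - 16) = (d - 5)*(d - 4)*(d^2 - 5*d + 4) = (d - 5)*(d - 4)*(d - 1)*(d - 4)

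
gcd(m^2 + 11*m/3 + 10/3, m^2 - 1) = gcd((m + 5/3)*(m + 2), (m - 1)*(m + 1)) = 1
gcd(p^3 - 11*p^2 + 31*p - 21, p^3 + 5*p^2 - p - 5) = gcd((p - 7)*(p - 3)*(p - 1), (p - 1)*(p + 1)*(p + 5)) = p - 1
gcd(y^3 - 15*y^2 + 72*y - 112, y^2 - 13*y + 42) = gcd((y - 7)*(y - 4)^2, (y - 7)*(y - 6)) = y - 7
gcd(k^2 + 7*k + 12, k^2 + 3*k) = k + 3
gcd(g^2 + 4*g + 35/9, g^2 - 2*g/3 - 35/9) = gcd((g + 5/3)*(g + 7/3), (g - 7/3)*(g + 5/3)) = g + 5/3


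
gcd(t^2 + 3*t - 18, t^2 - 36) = t + 6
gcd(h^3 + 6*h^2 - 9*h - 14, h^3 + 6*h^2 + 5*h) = h + 1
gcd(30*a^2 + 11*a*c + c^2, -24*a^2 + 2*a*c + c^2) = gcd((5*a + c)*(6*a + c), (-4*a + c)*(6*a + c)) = 6*a + c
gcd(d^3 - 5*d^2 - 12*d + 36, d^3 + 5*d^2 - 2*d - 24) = d^2 + d - 6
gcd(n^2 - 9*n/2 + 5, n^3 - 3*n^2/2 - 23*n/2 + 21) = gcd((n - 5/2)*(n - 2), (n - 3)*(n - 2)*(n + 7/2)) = n - 2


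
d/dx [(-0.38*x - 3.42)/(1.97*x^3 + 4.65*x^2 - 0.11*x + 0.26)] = (1.4972*x^3 + 21.9792*x^2 + 31.806*x - 0.475)/(3.8809*x^6 + 18.321*x^5 + 21.1891*x^4 + 0.00139999999999985*x^3 + 2.4301*x^2 - 0.0572*x + 0.0676)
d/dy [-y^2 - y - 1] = -2*y - 1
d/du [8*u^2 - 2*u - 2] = 16*u - 2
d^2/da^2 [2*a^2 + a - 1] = 4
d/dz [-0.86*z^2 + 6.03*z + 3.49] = 6.03 - 1.72*z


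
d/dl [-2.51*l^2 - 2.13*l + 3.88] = -5.02*l - 2.13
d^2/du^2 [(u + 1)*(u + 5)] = 2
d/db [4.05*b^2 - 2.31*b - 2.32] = 8.1*b - 2.31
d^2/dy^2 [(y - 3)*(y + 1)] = 2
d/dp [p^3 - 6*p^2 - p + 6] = 3*p^2 - 12*p - 1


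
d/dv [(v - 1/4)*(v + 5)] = 2*v + 19/4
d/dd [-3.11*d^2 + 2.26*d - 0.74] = 2.26 - 6.22*d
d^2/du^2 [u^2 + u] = 2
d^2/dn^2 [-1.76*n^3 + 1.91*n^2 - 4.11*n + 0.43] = 3.82 - 10.56*n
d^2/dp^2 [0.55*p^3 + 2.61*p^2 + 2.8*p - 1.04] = 3.3*p + 5.22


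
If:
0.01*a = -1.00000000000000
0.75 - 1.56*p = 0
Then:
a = -100.00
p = 0.48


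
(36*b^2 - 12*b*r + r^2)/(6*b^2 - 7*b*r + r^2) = (-6*b + r)/(-b + r)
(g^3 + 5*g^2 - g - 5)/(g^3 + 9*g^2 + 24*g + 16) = (g^2 + 4*g - 5)/(g^2 + 8*g + 16)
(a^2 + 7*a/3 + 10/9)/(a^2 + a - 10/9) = (3*a + 2)/(3*a - 2)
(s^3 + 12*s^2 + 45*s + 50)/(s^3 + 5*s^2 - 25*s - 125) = (s + 2)/(s - 5)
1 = 1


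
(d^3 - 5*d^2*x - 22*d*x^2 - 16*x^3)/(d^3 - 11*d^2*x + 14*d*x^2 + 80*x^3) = (-d - x)/(-d + 5*x)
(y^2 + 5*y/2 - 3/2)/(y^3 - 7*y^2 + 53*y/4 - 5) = 2*(y + 3)/(2*y^2 - 13*y + 20)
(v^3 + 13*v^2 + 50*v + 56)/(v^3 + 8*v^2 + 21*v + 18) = (v^2 + 11*v + 28)/(v^2 + 6*v + 9)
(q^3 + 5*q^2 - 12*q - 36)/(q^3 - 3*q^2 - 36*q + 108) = (q + 2)/(q - 6)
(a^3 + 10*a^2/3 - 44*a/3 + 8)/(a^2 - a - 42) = (3*a^2 - 8*a + 4)/(3*(a - 7))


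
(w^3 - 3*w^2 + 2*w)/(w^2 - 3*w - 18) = w*(-w^2 + 3*w - 2)/(-w^2 + 3*w + 18)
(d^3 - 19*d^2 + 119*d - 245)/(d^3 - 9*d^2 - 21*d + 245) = (d - 5)/(d + 5)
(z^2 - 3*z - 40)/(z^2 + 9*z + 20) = (z - 8)/(z + 4)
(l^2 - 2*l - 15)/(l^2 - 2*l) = (l^2 - 2*l - 15)/(l*(l - 2))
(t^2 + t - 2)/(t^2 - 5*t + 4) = (t + 2)/(t - 4)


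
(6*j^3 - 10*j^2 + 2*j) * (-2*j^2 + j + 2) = -12*j^5 + 26*j^4 - 2*j^3 - 18*j^2 + 4*j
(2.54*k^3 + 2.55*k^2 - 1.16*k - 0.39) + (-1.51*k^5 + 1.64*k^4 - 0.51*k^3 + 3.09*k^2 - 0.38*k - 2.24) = -1.51*k^5 + 1.64*k^4 + 2.03*k^3 + 5.64*k^2 - 1.54*k - 2.63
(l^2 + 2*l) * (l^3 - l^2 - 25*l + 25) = l^5 + l^4 - 27*l^3 - 25*l^2 + 50*l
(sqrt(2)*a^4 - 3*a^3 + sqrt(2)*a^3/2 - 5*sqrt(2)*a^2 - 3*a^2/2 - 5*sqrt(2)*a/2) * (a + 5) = sqrt(2)*a^5 - 3*a^4 + 11*sqrt(2)*a^4/2 - 33*a^3/2 - 5*sqrt(2)*a^3/2 - 55*sqrt(2)*a^2/2 - 15*a^2/2 - 25*sqrt(2)*a/2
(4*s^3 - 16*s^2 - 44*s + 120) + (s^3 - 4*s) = 5*s^3 - 16*s^2 - 48*s + 120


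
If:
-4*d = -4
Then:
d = 1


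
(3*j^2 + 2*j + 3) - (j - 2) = 3*j^2 + j + 5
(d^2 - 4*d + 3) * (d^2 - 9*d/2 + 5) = d^4 - 17*d^3/2 + 26*d^2 - 67*d/2 + 15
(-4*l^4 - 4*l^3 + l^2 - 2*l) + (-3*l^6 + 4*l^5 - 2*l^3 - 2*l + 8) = -3*l^6 + 4*l^5 - 4*l^4 - 6*l^3 + l^2 - 4*l + 8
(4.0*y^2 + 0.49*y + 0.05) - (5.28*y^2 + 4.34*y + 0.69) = -1.28*y^2 - 3.85*y - 0.64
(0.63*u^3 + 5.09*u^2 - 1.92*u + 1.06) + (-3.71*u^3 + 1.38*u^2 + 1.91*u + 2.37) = -3.08*u^3 + 6.47*u^2 - 0.01*u + 3.43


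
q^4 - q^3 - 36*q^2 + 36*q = q*(q - 6)*(q - 1)*(q + 6)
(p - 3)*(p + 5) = p^2 + 2*p - 15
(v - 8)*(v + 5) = v^2 - 3*v - 40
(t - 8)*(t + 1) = t^2 - 7*t - 8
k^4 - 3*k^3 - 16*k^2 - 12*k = k*(k - 6)*(k + 1)*(k + 2)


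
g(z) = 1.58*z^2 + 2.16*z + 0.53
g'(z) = 3.16*z + 2.16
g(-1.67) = 1.33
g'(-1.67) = -3.12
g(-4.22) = 19.55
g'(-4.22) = -11.18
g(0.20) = 1.03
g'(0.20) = 2.79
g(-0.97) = -0.08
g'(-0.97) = -0.91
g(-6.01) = 44.62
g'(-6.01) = -16.83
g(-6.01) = 44.62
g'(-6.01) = -16.83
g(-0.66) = -0.21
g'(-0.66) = 0.07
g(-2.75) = 6.54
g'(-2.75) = -6.53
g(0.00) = 0.53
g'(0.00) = 2.16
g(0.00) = 0.53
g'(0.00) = 2.16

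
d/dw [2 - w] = -1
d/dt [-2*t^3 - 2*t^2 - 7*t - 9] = -6*t^2 - 4*t - 7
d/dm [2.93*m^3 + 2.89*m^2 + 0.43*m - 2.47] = 8.79*m^2 + 5.78*m + 0.43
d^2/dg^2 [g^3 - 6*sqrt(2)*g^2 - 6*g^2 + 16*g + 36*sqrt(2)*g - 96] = 6*g - 12*sqrt(2) - 12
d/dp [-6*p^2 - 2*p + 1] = -12*p - 2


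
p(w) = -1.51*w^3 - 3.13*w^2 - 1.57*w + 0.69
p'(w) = -4.53*w^2 - 6.26*w - 1.57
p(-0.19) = 0.89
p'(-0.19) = -0.54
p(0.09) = 0.52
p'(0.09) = -2.17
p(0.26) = 0.04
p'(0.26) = -3.50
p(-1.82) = 2.28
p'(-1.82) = -5.18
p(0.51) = -1.13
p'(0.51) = -5.94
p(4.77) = -241.90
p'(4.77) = -134.50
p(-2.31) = 6.23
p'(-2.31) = -11.28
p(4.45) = -201.34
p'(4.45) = -119.13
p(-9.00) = 862.08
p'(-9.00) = -312.16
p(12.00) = -3078.15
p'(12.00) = -729.01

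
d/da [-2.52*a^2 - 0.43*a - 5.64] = -5.04*a - 0.43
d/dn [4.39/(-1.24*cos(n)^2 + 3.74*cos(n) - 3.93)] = (16.4186 - 10.8872*cos(n))*sin(n)/(1.24*cos(n)^2 - 3.74*cos(n) + 3.93)^2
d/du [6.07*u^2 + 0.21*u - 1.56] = 12.14*u + 0.21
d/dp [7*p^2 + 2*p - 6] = 14*p + 2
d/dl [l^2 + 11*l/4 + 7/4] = 2*l + 11/4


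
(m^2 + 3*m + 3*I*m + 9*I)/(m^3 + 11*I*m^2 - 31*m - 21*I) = (m + 3)/(m^2 + 8*I*m - 7)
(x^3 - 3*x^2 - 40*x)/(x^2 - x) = (x^2 - 3*x - 40)/(x - 1)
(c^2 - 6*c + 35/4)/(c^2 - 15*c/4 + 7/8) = 2*(2*c - 5)/(4*c - 1)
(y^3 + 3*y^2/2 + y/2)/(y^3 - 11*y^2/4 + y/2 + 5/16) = 8*y*(2*y^2 + 3*y + 1)/(16*y^3 - 44*y^2 + 8*y + 5)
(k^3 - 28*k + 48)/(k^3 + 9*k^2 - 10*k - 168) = (k - 2)/(k + 7)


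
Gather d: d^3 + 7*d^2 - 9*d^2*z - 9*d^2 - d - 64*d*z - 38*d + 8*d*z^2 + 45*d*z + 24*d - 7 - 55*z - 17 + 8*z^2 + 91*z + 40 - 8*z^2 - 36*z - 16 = d^3 + d^2*(-9*z - 2) + d*(8*z^2 - 19*z - 15)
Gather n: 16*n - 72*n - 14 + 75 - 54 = 7 - 56*n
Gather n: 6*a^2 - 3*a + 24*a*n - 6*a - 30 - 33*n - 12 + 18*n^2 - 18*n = 6*a^2 - 9*a + 18*n^2 + n*(24*a - 51) - 42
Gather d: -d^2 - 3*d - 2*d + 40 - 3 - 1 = -d^2 - 5*d + 36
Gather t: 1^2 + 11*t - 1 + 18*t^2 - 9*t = 18*t^2 + 2*t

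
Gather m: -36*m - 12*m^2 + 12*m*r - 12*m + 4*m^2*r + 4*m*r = m^2*(4*r - 12) + m*(16*r - 48)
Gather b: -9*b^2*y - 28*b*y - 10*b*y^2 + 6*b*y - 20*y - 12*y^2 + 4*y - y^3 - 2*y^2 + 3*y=-9*b^2*y + b*(-10*y^2 - 22*y) - y^3 - 14*y^2 - 13*y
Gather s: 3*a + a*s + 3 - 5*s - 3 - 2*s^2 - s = 3*a - 2*s^2 + s*(a - 6)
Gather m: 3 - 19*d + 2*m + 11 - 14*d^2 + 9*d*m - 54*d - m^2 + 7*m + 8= -14*d^2 - 73*d - m^2 + m*(9*d + 9) + 22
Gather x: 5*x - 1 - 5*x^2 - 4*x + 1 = -5*x^2 + x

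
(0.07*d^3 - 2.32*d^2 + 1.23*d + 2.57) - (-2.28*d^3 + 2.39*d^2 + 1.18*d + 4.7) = 2.35*d^3 - 4.71*d^2 + 0.05*d - 2.13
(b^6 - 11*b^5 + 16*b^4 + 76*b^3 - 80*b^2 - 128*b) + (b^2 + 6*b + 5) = b^6 - 11*b^5 + 16*b^4 + 76*b^3 - 79*b^2 - 122*b + 5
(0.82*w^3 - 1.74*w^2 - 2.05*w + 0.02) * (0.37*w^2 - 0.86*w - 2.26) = 0.3034*w^5 - 1.349*w^4 - 1.1153*w^3 + 5.7028*w^2 + 4.6158*w - 0.0452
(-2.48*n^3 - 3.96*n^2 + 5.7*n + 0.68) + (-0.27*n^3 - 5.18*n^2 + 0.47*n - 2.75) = -2.75*n^3 - 9.14*n^2 + 6.17*n - 2.07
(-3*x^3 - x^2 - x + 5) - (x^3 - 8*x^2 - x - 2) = -4*x^3 + 7*x^2 + 7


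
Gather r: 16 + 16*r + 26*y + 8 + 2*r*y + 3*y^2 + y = r*(2*y + 16) + 3*y^2 + 27*y + 24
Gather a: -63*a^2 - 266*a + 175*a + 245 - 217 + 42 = -63*a^2 - 91*a + 70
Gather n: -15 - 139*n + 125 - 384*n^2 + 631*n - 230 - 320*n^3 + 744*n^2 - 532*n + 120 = -320*n^3 + 360*n^2 - 40*n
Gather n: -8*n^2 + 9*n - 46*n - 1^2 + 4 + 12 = -8*n^2 - 37*n + 15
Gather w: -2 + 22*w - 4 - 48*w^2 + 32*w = -48*w^2 + 54*w - 6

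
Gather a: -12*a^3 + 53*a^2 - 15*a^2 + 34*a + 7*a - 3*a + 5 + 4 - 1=-12*a^3 + 38*a^2 + 38*a + 8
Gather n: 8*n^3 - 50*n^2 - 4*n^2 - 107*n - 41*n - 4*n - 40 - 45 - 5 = 8*n^3 - 54*n^2 - 152*n - 90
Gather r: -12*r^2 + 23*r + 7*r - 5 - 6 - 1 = -12*r^2 + 30*r - 12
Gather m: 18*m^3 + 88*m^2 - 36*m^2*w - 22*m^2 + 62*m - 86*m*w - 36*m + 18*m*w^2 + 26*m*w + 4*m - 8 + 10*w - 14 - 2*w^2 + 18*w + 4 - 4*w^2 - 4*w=18*m^3 + m^2*(66 - 36*w) + m*(18*w^2 - 60*w + 30) - 6*w^2 + 24*w - 18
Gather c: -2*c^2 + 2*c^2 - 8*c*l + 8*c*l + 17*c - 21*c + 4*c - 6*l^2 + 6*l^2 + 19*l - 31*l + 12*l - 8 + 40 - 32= 0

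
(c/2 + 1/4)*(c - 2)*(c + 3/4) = c^3/2 - 3*c^2/8 - 17*c/16 - 3/8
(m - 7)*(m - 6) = m^2 - 13*m + 42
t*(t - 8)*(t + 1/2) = t^3 - 15*t^2/2 - 4*t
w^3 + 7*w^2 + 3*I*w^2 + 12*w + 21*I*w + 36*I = (w + 3)*(w + 4)*(w + 3*I)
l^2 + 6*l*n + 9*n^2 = (l + 3*n)^2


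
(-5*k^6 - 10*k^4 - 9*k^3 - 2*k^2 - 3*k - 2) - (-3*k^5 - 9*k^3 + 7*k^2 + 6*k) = -5*k^6 + 3*k^5 - 10*k^4 - 9*k^2 - 9*k - 2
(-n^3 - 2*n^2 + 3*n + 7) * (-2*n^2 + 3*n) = 2*n^5 + n^4 - 12*n^3 - 5*n^2 + 21*n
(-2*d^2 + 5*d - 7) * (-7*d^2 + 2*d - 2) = 14*d^4 - 39*d^3 + 63*d^2 - 24*d + 14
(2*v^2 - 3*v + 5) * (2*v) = 4*v^3 - 6*v^2 + 10*v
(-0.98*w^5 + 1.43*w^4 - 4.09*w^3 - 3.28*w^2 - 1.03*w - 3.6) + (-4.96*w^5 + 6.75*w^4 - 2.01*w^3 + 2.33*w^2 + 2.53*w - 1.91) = -5.94*w^5 + 8.18*w^4 - 6.1*w^3 - 0.95*w^2 + 1.5*w - 5.51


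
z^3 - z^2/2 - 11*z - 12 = (z - 4)*(z + 3/2)*(z + 2)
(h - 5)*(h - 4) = h^2 - 9*h + 20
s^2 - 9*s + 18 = (s - 6)*(s - 3)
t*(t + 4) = t^2 + 4*t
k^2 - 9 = (k - 3)*(k + 3)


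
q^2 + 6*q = q*(q + 6)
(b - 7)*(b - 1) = b^2 - 8*b + 7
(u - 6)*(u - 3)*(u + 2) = u^3 - 7*u^2 + 36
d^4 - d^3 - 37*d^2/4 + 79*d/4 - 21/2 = (d - 2)*(d - 3/2)*(d - 1)*(d + 7/2)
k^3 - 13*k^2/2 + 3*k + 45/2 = (k - 5)*(k - 3)*(k + 3/2)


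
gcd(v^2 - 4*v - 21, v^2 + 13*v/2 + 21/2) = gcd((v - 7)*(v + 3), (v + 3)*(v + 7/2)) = v + 3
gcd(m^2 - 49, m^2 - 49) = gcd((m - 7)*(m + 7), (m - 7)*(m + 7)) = m^2 - 49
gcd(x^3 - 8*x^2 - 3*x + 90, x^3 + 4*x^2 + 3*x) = x + 3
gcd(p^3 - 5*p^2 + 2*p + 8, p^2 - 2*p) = p - 2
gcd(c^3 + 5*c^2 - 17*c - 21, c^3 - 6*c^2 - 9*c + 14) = 1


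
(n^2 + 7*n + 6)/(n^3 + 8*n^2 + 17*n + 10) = (n + 6)/(n^2 + 7*n + 10)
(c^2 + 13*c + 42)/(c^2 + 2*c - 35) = (c + 6)/(c - 5)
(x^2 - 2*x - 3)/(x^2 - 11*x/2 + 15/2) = 2*(x + 1)/(2*x - 5)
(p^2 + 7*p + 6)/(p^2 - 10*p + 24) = (p^2 + 7*p + 6)/(p^2 - 10*p + 24)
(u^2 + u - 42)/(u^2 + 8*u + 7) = (u - 6)/(u + 1)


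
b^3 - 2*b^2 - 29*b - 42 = (b - 7)*(b + 2)*(b + 3)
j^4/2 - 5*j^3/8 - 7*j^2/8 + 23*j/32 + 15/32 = (j/2 + 1/2)*(j - 3/2)*(j - 5/4)*(j + 1/2)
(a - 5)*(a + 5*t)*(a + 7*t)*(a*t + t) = a^4*t + 12*a^3*t^2 - 4*a^3*t + 35*a^2*t^3 - 48*a^2*t^2 - 5*a^2*t - 140*a*t^3 - 60*a*t^2 - 175*t^3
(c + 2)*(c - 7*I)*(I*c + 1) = I*c^3 + 8*c^2 + 2*I*c^2 + 16*c - 7*I*c - 14*I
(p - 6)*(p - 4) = p^2 - 10*p + 24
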